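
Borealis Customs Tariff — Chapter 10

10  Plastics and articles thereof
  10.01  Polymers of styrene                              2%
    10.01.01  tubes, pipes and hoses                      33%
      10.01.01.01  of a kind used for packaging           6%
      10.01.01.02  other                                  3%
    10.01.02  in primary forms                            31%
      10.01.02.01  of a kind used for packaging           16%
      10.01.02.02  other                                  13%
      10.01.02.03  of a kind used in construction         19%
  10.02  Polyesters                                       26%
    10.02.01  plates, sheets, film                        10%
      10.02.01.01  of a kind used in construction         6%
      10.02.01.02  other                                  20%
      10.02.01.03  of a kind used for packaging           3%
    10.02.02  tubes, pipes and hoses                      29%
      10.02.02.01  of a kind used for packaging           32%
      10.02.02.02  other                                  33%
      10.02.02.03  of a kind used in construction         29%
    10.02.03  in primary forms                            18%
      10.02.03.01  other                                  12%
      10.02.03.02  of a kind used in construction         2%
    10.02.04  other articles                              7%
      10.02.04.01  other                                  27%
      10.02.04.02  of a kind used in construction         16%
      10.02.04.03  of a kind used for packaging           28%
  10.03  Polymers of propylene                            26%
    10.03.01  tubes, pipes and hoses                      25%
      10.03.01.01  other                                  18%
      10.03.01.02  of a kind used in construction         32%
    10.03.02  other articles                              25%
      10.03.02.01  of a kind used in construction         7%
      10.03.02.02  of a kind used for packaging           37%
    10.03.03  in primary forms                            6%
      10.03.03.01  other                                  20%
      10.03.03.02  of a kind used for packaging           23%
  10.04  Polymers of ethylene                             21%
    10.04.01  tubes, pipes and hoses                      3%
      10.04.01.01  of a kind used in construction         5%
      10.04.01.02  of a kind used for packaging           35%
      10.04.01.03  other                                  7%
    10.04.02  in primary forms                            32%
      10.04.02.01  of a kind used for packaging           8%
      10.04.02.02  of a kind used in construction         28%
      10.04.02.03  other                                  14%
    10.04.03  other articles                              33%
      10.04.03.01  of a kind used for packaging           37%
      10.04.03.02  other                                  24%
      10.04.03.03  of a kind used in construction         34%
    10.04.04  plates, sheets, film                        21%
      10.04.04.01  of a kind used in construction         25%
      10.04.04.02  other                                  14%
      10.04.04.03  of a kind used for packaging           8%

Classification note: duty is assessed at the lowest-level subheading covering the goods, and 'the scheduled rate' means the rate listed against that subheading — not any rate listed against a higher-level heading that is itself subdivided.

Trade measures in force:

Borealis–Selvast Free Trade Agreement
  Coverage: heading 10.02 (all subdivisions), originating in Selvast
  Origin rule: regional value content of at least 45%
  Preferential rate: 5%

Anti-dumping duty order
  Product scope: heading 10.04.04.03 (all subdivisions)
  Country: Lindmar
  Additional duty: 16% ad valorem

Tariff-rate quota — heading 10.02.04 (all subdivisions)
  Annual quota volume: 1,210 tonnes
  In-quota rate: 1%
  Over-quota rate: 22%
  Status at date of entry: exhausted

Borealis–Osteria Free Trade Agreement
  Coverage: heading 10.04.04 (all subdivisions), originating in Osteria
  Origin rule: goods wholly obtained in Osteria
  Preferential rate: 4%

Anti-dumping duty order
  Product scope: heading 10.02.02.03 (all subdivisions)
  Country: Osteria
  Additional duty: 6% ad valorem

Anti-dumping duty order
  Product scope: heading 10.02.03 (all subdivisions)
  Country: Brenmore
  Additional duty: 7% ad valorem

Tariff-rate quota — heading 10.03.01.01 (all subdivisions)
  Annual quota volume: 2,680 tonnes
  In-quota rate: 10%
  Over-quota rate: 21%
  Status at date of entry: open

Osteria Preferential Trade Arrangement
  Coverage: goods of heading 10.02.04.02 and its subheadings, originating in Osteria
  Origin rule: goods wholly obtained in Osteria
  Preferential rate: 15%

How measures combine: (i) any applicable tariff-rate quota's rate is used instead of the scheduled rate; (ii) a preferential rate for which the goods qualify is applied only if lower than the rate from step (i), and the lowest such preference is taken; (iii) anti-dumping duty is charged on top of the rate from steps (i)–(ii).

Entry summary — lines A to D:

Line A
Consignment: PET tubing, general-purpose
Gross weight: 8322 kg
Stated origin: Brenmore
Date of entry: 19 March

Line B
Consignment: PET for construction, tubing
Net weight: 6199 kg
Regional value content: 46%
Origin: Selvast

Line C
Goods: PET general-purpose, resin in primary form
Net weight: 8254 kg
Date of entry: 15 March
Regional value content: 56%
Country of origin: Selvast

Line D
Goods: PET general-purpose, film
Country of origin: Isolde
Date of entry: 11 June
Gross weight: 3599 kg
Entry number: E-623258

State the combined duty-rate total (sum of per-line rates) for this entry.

63%

Line A: PET → 10.02; tubing → 10.02.02; general-purpose → 10.02.02.02. Scheduled 33%. No special measure applies. → 33%.
Line B: PET → 10.02; tubing → 10.02.02; for construction → 10.02.02.03. Scheduled 29%. Selvast agreement on 10.02: RVC ≥ 45% → 5% available; preferential 5%. → 5%.
Line C: PET → 10.02; resin in primary form → 10.02.03; general-purpose → 10.02.03.01. Scheduled 12%. Selvast agreement on 10.02: RVC ≥ 45% → 5% available; preferential 5%. → 5%.
Line D: PET → 10.02; film → 10.02.01; general-purpose → 10.02.01.02. Scheduled 20%. No special measure applies. → 20%.
Sum: 33% + 5% + 5% + 20% = 63%.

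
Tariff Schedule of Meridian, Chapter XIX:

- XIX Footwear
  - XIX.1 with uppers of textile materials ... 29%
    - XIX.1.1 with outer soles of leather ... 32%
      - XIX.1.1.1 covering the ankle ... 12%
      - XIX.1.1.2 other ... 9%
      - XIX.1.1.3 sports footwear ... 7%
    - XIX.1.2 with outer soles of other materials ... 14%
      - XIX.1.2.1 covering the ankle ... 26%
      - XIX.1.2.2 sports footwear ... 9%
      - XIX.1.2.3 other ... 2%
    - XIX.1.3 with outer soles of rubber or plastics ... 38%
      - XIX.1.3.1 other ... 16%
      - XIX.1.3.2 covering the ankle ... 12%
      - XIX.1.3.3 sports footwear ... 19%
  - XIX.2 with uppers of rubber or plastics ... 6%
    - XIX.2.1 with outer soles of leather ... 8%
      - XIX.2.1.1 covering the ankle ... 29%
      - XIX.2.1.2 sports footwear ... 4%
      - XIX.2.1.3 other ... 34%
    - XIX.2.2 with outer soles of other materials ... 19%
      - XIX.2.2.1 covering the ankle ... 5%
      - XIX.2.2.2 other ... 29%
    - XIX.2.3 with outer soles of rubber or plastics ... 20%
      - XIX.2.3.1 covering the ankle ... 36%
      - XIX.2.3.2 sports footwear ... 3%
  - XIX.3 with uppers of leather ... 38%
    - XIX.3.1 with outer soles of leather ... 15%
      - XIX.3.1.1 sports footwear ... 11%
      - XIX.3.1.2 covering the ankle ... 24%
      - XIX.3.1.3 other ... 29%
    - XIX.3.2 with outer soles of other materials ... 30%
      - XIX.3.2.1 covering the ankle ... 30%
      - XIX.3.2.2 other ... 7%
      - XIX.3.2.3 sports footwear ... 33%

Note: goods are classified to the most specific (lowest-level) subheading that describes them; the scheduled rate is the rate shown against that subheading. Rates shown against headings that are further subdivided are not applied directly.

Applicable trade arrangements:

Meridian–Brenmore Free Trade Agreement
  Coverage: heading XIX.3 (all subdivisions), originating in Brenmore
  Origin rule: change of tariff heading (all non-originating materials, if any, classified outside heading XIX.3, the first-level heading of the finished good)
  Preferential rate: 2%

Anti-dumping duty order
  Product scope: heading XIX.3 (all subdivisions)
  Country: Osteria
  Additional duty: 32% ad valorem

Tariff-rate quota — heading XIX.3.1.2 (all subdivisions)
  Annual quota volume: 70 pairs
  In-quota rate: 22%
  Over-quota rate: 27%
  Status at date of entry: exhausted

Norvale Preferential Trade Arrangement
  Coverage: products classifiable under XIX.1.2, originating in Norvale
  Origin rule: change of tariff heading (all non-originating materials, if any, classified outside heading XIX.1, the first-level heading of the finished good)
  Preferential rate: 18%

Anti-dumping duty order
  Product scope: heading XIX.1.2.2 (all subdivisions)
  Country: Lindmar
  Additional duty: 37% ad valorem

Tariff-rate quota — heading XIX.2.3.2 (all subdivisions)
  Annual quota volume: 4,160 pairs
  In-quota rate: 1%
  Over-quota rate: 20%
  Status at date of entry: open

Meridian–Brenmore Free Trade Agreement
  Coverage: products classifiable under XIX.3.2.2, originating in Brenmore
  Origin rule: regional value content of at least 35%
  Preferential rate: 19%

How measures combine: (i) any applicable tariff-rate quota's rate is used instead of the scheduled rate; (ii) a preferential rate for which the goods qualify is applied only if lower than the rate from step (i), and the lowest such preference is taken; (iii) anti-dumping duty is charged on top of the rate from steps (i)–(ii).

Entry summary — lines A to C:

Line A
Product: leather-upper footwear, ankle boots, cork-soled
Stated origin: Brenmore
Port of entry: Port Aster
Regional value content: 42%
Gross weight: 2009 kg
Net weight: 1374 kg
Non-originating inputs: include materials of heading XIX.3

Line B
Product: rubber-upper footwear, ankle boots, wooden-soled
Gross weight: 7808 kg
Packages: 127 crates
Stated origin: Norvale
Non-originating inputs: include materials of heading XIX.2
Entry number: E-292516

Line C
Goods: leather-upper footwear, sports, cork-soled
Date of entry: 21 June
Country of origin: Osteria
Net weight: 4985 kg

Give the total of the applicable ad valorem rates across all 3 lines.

Line A: leather-upper → XIX.3; cork-soled → XIX.3.2; ankle boots → XIX.3.2.1. Scheduled 30%. Brenmore agreement on XIX.3: CTH not met; Brenmore agreement on XIX.3.2.2: XIX.3.2.1 not covered. → 30%.
Line B: rubber-upper → XIX.2; wooden-soled → XIX.2.2; ankle boots → XIX.2.2.1. Scheduled 5%. Norvale agreement on XIX.1.2: XIX.2.2.1 not covered. → 5%.
Line C: leather-upper → XIX.3; cork-soled → XIX.3.2; sports → XIX.3.2.3. Scheduled 33%. anti-dumping (Osteria, XIX.3): +32%; total 33% + 32% = 65%. → 65%.
Sum: 30% + 5% + 65% = 100%.

100%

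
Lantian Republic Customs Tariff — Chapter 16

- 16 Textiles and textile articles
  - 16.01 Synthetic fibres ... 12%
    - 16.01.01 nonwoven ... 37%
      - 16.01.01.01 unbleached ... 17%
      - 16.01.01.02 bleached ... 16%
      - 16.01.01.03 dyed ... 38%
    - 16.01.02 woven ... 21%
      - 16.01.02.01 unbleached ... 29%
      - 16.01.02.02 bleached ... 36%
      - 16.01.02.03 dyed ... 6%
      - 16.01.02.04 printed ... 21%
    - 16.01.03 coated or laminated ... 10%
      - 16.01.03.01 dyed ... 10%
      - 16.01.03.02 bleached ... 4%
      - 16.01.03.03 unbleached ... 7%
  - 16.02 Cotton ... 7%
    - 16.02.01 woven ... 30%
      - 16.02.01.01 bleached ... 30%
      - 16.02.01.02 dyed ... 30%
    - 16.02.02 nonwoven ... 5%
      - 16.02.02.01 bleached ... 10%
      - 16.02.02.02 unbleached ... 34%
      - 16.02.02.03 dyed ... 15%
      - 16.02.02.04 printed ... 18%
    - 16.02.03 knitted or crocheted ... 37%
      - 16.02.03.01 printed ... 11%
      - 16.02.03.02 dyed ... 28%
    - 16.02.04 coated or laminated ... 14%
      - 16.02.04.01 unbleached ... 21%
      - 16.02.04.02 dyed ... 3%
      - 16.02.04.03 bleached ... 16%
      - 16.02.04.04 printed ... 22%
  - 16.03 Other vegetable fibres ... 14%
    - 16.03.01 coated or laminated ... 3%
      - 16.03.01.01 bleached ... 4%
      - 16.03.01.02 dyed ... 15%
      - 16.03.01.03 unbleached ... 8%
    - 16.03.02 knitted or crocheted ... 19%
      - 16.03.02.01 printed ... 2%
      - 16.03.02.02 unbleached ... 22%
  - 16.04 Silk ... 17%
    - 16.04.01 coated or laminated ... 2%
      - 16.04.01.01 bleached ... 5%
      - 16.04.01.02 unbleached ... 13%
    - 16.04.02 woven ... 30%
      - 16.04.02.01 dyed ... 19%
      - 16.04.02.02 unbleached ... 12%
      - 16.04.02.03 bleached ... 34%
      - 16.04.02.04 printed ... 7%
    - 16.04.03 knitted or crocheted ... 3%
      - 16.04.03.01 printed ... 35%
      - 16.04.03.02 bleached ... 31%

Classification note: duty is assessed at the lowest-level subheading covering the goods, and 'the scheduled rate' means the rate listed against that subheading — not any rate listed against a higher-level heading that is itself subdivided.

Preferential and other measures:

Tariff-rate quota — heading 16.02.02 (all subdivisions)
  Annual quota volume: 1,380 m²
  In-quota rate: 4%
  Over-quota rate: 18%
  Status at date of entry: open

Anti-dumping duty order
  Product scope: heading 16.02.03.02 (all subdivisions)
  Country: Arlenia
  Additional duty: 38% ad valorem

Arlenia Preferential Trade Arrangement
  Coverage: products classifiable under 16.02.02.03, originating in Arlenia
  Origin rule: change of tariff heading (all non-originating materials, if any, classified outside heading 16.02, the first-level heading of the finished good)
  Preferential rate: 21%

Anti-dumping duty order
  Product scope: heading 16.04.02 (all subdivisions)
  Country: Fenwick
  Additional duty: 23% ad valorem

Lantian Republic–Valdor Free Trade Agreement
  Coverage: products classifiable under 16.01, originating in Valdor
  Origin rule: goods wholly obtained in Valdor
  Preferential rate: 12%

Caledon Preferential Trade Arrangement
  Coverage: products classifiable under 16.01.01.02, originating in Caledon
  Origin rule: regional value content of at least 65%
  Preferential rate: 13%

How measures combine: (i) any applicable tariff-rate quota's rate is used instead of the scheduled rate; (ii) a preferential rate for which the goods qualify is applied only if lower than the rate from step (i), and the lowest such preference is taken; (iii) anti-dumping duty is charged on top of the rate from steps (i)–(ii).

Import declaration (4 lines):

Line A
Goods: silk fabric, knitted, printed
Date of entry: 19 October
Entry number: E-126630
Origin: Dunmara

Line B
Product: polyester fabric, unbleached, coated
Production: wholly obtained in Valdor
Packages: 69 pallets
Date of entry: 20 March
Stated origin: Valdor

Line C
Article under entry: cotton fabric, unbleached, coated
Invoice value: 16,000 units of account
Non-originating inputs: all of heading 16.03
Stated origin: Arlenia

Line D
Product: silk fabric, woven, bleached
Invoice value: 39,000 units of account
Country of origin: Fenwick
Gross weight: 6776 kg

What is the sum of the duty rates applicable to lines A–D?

Line A: silk → 16.04; knitted → 16.04.03; printed → 16.04.03.01. Scheduled 35%. No special measure applies. → 35%.
Line B: polyester → 16.01; coated → 16.01.03; unbleached → 16.01.03.03. Scheduled 7%. Valdor agreement on 16.01: wholly obtained → 12% available; preference 12% not lower than 7% → no reduction. → 7%.
Line C: cotton → 16.02; coated → 16.02.04; unbleached → 16.02.04.01. Scheduled 21%. Arlenia agreement on 16.02.02.03: 16.02.04.01 not covered. → 21%.
Line D: silk → 16.04; woven → 16.04.02; bleached → 16.04.02.03. Scheduled 34%. anti-dumping (Fenwick, 16.04.02): +23%; total 34% + 23% = 57%. → 57%.
Sum: 35% + 7% + 21% + 57% = 120%.

120%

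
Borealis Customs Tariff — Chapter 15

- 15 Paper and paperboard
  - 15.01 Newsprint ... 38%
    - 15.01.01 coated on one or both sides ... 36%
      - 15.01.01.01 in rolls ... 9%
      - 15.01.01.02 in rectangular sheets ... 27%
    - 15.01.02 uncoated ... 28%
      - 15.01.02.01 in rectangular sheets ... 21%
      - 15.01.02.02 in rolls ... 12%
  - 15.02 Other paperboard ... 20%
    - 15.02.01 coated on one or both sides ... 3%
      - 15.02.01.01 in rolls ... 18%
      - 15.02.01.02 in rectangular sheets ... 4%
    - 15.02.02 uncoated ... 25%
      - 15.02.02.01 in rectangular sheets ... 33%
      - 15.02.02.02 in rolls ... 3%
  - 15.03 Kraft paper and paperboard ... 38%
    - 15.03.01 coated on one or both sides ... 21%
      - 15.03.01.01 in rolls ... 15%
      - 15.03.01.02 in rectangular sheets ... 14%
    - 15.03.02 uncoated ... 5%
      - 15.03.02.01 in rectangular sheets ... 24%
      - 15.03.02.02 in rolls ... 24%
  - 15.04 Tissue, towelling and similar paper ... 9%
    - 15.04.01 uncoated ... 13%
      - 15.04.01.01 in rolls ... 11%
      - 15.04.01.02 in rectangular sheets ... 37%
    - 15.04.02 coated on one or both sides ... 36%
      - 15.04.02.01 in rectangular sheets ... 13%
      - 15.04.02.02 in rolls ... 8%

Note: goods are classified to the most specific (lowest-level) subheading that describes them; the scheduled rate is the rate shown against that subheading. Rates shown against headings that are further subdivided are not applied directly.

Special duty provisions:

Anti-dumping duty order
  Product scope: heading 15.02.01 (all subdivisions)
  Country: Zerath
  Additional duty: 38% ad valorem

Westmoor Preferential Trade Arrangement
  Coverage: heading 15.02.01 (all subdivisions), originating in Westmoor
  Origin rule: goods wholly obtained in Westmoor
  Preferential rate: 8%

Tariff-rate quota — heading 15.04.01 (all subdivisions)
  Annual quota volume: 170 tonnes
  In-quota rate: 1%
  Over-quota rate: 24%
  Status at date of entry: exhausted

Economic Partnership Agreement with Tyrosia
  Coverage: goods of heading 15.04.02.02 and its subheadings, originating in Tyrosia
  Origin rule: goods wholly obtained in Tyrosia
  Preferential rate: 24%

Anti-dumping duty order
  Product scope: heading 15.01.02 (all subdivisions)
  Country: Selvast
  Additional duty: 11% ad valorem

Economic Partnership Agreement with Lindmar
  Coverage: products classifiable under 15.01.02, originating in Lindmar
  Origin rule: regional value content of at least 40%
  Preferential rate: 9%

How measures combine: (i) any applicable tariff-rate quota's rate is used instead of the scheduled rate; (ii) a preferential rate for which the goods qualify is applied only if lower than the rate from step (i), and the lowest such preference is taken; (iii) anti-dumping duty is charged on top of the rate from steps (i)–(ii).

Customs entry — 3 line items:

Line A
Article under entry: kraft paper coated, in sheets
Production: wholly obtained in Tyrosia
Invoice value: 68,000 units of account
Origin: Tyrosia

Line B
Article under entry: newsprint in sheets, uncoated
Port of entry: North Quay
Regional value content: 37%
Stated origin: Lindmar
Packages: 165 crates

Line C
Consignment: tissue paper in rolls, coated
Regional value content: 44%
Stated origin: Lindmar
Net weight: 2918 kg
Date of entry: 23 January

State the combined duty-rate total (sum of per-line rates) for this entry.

Line A: kraft paper → 15.03; coated → 15.03.01; in sheets → 15.03.01.02. Scheduled 14%. Tyrosia agreement on 15.04.02.02: 15.03.01.02 not covered. → 14%.
Line B: newsprint → 15.01; uncoated → 15.01.02; in sheets → 15.01.02.01. Scheduled 21%. Lindmar agreement on 15.01.02: RVC < 40%. → 21%.
Line C: tissue paper → 15.04; coated → 15.04.02; in rolls → 15.04.02.02. Scheduled 8%. Lindmar agreement on 15.01.02: 15.04.02.02 not covered. → 8%.
Sum: 14% + 21% + 8% = 43%.

43%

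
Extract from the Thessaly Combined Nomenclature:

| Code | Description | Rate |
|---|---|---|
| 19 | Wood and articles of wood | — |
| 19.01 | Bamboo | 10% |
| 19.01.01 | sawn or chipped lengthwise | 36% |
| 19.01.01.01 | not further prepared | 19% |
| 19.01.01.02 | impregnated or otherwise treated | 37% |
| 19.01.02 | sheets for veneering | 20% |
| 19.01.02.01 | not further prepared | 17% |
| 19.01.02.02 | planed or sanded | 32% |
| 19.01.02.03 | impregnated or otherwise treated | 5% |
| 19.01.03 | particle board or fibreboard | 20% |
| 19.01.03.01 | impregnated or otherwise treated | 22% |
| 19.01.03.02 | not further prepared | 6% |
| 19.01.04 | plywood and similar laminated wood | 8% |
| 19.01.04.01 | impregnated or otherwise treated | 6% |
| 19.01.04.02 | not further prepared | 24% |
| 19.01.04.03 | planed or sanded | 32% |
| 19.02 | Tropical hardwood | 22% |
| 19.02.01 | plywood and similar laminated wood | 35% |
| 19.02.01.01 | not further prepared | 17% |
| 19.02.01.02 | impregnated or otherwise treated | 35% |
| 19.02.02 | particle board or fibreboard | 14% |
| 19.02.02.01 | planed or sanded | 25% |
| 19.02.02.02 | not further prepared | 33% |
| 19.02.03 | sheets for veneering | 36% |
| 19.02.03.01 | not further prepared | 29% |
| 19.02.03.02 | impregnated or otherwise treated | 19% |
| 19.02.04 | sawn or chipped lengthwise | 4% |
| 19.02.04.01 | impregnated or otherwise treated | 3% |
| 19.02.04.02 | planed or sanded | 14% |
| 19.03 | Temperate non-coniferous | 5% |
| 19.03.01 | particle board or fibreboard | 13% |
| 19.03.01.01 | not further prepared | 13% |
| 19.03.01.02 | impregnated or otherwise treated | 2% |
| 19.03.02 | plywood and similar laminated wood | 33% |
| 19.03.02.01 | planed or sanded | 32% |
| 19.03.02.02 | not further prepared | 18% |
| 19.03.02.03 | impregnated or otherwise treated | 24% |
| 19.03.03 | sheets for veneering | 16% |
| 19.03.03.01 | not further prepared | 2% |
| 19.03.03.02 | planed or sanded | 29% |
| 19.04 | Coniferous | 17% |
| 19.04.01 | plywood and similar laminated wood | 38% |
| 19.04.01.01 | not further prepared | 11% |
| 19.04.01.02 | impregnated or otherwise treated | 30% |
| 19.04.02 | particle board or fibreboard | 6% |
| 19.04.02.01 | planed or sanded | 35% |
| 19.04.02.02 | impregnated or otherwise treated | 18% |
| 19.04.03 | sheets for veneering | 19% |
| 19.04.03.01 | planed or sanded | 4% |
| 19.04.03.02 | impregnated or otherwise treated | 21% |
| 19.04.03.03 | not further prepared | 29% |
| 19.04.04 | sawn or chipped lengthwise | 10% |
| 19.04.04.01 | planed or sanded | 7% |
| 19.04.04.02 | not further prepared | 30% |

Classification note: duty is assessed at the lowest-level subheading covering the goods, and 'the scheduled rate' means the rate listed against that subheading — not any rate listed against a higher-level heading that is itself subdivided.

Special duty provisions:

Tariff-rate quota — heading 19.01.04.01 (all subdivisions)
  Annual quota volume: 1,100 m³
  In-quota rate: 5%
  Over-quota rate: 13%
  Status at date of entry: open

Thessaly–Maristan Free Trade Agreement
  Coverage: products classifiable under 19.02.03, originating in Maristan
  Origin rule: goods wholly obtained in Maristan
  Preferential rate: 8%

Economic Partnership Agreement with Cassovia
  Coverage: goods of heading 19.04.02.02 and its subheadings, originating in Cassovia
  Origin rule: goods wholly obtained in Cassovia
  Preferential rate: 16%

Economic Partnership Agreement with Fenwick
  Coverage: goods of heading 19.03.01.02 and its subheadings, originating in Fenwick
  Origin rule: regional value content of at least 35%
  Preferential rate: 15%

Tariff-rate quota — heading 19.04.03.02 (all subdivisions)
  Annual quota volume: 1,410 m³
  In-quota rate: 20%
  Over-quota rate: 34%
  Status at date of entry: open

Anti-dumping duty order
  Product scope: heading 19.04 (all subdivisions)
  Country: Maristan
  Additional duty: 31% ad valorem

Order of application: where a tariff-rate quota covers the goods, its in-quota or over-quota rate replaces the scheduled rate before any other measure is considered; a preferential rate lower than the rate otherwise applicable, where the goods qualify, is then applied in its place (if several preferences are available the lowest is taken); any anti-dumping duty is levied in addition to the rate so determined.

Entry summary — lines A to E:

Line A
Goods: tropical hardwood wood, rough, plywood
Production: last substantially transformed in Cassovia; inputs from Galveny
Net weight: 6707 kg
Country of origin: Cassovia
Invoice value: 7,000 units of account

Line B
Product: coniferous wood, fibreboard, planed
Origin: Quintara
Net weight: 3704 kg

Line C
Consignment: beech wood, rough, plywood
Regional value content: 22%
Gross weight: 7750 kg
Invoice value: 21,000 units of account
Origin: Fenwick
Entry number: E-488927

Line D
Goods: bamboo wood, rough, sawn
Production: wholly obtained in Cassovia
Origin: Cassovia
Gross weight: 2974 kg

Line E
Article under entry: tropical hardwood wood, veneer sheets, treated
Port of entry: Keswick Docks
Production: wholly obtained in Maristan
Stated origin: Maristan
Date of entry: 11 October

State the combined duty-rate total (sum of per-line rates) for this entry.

97%

Line A: tropical hardwood → 19.02; plywood → 19.02.01; rough → 19.02.01.01. Scheduled 17%. Cassovia agreement on 19.04.02.02: 19.02.01.01 not covered. → 17%.
Line B: coniferous → 19.04; fibreboard → 19.04.02; planed → 19.04.02.01. Scheduled 35%. No special measure applies. → 35%.
Line C: beech → 19.03; plywood → 19.03.02; rough → 19.03.02.02. Scheduled 18%. Fenwick agreement on 19.03.01.02: 19.03.02.02 not covered. → 18%.
Line D: bamboo → 19.01; sawn → 19.01.01; rough → 19.01.01.01. Scheduled 19%. Cassovia agreement on 19.04.02.02: 19.01.01.01 not covered. → 19%.
Line E: tropical hardwood → 19.02; veneer sheets → 19.02.03; treated → 19.02.03.02. Scheduled 19%. Maristan agreement on 19.02.03: wholly obtained → 8% available; preferential 8%. → 8%.
Sum: 17% + 35% + 18% + 19% + 8% = 97%.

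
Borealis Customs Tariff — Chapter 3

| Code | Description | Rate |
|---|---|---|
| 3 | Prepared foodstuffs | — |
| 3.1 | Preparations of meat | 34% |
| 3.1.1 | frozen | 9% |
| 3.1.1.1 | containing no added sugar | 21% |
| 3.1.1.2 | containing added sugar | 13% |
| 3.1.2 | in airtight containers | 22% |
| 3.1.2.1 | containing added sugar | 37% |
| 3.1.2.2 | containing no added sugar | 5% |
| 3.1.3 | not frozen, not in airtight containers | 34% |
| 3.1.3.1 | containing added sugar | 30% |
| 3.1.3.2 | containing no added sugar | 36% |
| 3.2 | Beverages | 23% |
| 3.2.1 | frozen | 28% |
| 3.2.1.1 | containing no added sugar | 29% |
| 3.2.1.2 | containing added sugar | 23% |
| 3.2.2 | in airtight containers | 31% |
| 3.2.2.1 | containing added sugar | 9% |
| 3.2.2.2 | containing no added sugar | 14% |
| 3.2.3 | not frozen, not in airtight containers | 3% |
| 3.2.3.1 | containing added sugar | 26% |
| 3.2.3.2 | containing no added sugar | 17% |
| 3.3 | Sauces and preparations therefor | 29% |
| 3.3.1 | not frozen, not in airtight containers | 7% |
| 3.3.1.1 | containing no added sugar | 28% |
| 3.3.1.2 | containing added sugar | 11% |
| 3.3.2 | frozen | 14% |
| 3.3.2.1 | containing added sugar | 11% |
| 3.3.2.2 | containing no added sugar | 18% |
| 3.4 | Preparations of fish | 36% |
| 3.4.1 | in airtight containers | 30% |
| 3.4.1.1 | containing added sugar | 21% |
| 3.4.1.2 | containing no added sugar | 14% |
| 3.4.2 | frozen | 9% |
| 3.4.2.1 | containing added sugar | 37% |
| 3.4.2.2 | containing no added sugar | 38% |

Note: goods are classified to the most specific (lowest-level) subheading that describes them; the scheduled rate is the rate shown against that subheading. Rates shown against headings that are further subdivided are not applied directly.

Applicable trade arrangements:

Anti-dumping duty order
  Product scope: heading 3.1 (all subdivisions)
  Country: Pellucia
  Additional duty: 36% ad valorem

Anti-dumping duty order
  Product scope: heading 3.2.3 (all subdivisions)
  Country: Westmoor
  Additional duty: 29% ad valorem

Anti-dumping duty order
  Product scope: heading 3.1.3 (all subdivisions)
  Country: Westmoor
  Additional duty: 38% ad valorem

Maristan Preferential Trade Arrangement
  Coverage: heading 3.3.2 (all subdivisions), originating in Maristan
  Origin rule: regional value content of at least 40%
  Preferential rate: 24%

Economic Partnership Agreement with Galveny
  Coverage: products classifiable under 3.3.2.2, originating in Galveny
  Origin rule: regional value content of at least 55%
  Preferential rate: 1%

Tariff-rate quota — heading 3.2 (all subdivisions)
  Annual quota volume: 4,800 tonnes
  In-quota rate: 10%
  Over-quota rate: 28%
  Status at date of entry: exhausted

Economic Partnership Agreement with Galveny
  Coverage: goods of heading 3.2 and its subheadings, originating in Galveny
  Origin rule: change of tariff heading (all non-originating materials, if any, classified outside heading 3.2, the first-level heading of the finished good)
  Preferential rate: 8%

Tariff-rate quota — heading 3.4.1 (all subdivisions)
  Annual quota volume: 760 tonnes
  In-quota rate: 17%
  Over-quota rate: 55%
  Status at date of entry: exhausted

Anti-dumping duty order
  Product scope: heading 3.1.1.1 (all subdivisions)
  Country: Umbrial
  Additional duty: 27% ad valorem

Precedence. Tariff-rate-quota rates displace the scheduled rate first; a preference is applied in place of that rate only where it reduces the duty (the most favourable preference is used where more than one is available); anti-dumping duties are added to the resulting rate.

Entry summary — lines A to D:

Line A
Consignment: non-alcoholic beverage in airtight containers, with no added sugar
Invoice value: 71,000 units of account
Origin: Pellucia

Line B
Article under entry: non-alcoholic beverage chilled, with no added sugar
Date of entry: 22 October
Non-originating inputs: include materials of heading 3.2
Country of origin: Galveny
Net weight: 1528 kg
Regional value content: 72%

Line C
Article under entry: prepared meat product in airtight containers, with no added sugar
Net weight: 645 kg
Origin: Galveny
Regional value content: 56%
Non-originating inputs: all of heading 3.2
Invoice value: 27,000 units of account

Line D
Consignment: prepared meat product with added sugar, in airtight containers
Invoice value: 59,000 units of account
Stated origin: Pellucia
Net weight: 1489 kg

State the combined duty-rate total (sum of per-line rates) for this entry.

134%

Line A: non-alcoholic beverage → 3.2; in airtight containers → 3.2.2; with no added sugar → 3.2.2.2. Scheduled 14%. quota on 3.2 exhausted → over-quota 28%. → 28%.
Line B: non-alcoholic beverage → 3.2; chilled → 3.2.3; with no added sugar → 3.2.3.2. Scheduled 17%. quota on 3.2 exhausted → over-quota 28%; Galveny agreement on 3.3.2.2: 3.2.3.2 not covered; Galveny agreement on 3.2: CTH not met. → 28%.
Line C: prepared meat product → 3.1; in airtight containers → 3.1.2; with no added sugar → 3.1.2.2. Scheduled 5%. Galveny agreement on 3.3.2.2: 3.1.2.2 not covered; Galveny agreement on 3.2: 3.1.2.2 not covered. → 5%.
Line D: prepared meat product → 3.1; in airtight containers → 3.1.2; with added sugar → 3.1.2.1. Scheduled 37%. anti-dumping (Pellucia, 3.1): +36%; total 37% + 36% = 73%. → 73%.
Sum: 28% + 28% + 5% + 73% = 134%.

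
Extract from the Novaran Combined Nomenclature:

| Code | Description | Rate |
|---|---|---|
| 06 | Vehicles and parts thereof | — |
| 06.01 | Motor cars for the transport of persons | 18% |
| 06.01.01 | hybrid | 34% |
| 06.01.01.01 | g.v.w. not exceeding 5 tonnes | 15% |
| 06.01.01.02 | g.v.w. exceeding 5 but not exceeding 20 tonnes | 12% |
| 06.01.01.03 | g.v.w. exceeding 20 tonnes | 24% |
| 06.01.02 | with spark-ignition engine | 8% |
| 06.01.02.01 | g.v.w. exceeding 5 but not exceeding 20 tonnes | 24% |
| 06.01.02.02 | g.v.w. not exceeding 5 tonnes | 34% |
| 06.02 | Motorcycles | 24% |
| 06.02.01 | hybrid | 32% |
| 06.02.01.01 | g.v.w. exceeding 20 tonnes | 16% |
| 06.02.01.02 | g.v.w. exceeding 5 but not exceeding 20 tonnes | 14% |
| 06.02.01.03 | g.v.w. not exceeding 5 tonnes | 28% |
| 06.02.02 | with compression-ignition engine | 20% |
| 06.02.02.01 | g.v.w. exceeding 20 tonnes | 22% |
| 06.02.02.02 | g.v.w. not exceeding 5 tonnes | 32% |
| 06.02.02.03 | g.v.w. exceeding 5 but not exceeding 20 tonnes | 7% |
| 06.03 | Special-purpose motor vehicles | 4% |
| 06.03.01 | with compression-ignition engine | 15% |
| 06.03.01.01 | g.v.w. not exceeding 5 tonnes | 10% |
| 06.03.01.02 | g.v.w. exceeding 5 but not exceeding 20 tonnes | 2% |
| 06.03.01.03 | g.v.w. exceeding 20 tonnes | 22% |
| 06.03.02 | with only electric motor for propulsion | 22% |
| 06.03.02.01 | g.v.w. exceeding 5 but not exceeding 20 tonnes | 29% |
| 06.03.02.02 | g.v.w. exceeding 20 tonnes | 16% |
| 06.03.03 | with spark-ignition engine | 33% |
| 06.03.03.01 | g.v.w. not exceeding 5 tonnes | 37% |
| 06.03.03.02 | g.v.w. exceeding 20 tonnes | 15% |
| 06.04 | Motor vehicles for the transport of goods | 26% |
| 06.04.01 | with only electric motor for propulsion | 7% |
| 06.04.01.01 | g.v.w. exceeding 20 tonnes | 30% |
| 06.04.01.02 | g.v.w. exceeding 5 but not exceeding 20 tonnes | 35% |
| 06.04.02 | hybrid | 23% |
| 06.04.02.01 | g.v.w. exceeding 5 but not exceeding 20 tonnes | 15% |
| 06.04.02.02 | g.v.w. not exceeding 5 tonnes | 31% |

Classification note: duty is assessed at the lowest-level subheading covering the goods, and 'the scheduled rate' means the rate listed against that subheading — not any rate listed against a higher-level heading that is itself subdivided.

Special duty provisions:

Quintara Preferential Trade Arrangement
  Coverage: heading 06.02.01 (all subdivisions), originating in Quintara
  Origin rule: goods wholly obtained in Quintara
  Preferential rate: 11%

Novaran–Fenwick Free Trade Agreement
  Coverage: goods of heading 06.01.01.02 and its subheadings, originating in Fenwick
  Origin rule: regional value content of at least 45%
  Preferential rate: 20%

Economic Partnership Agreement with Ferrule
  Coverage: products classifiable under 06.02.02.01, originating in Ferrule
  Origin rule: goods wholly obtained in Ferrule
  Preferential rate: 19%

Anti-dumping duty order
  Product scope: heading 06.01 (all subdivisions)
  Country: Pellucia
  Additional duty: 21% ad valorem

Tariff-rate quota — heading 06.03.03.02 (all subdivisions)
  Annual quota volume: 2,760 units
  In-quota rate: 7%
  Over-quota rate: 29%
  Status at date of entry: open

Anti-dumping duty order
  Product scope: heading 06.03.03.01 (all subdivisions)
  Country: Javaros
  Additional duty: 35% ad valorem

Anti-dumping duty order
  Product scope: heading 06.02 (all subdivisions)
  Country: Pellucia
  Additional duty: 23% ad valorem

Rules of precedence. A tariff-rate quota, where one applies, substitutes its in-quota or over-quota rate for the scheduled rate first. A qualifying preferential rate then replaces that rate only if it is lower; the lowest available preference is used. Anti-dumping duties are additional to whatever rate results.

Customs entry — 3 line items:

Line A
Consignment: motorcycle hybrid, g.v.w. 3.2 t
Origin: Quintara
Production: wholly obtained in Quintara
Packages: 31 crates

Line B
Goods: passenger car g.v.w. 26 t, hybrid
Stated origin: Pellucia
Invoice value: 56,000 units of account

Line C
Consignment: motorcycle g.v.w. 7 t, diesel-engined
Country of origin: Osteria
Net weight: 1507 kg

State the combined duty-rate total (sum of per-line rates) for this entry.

Line A: motorcycle → 06.02; hybrid → 06.02.01; g.v.w. 3.2 t → 06.02.01.03. Scheduled 28%. Quintara agreement on 06.02.01: wholly obtained → 11% available; preferential 11%. → 11%.
Line B: passenger car → 06.01; hybrid → 06.01.01; g.v.w. 26 t → 06.01.01.03. Scheduled 24%. anti-dumping (Pellucia, 06.01): +21%; total 24% + 21% = 45%. → 45%.
Line C: motorcycle → 06.02; diesel-engined → 06.02.02; g.v.w. 7 t → 06.02.02.03. Scheduled 7%. No special measure applies. → 7%.
Sum: 11% + 45% + 7% = 63%.

63%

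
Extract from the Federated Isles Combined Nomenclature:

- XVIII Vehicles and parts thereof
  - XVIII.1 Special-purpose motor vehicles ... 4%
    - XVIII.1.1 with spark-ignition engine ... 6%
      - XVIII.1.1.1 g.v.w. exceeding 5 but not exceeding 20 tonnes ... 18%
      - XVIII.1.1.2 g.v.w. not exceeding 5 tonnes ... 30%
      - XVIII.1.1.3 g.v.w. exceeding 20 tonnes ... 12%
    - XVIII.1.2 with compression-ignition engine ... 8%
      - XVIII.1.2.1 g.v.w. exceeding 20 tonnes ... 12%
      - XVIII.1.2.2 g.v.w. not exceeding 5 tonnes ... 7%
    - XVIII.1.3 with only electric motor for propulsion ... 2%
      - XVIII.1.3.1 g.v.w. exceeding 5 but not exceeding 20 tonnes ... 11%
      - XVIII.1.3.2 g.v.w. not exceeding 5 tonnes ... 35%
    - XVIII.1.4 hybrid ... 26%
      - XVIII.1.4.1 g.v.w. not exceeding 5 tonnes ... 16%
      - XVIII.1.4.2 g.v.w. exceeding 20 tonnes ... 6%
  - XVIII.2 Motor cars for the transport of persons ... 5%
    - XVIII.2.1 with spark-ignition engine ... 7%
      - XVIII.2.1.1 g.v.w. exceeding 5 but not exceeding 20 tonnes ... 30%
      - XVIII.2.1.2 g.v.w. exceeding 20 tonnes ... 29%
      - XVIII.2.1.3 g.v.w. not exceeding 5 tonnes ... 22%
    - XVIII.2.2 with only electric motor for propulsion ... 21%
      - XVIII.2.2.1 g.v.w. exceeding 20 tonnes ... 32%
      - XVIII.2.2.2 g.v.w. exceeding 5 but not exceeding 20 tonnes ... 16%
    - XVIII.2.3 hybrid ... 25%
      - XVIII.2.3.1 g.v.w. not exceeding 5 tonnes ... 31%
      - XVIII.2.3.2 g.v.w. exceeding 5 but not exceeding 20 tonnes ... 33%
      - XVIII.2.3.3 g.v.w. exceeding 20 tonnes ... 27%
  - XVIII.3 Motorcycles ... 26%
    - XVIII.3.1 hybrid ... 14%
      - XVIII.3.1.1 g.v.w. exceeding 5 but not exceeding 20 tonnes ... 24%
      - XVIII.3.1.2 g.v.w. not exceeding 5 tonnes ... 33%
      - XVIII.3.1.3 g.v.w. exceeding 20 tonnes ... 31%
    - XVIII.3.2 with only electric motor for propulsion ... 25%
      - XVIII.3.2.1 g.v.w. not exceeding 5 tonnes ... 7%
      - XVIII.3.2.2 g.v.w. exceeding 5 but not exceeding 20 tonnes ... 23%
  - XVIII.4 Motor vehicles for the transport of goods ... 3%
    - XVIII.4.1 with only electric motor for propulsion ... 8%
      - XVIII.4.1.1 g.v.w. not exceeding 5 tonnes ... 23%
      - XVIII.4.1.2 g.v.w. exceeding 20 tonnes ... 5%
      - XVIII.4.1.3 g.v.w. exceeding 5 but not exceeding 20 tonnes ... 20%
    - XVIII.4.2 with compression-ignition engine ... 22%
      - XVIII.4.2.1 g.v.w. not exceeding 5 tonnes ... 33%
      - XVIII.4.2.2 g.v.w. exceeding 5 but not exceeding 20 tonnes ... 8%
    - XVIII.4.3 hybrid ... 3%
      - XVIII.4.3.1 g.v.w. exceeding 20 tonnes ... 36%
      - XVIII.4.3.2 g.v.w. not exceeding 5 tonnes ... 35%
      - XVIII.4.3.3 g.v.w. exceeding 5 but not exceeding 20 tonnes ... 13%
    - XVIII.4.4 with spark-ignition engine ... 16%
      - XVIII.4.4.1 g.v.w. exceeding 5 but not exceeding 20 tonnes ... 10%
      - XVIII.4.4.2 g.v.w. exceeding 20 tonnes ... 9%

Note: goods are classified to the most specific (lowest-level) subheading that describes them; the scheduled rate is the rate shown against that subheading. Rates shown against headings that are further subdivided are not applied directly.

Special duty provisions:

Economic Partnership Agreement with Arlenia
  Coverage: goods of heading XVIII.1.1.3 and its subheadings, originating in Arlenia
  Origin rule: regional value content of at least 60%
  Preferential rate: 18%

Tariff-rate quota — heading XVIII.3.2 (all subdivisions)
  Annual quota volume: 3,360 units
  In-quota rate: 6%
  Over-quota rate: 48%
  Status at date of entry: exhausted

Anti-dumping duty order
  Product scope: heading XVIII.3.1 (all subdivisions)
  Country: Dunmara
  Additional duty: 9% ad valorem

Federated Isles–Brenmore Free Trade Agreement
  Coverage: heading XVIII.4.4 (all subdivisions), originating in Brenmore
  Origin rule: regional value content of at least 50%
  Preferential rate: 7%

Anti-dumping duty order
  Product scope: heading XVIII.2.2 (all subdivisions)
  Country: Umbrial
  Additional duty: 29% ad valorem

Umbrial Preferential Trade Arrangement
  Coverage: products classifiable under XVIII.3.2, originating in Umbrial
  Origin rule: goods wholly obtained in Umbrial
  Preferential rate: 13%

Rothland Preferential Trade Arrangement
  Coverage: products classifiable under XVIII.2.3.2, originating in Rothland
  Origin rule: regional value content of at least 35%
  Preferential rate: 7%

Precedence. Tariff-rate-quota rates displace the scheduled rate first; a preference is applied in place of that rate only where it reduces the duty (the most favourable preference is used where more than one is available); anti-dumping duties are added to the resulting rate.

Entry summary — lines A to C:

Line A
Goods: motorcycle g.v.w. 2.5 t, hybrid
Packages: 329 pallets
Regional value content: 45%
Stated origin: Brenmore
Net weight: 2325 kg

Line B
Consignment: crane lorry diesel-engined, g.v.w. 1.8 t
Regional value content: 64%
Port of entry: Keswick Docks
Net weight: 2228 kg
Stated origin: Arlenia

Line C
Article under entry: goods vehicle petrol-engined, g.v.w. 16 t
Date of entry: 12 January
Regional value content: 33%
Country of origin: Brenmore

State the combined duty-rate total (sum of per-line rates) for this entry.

Line A: motorcycle → XVIII.3; hybrid → XVIII.3.1; g.v.w. 2.5 t → XVIII.3.1.2. Scheduled 33%. Brenmore agreement on XVIII.4.4: XVIII.3.1.2 not covered. → 33%.
Line B: crane lorry → XVIII.1; diesel-engined → XVIII.1.2; g.v.w. 1.8 t → XVIII.1.2.2. Scheduled 7%. Arlenia agreement on XVIII.1.1.3: XVIII.1.2.2 not covered. → 7%.
Line C: goods vehicle → XVIII.4; petrol-engined → XVIII.4.4; g.v.w. 16 t → XVIII.4.4.1. Scheduled 10%. Brenmore agreement on XVIII.4.4: RVC < 50%. → 10%.
Sum: 33% + 7% + 10% = 50%.

50%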